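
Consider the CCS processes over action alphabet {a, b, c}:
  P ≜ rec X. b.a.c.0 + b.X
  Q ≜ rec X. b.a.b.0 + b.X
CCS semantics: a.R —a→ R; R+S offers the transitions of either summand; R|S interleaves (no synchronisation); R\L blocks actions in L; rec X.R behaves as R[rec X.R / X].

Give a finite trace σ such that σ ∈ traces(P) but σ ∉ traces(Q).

bac

Reachable graph of P (4 states):
  m0 = rec X. b.a.c.0 + b.X :: ··b··> m0, ··b··> m1
  m1 = a.c.0 :: ··a··> m2
  m2 = c.0 :: ··c··> m3
  m3 = 0 :: stopped
Reachable graph of Q (4 states):
  n0 = rec X. b.a.b.0 + b.X :: ··b··> n0, ··b··> n1
  n1 = a.b.0 :: ··a··> n2
  n2 = b.0 :: ··b··> n3
  n3 = 0 :: stopped
Trace ⟨bac⟩ through P, begin at {m0}:
  after b @ step 1: {m0, m1}
  after a @ step 2: {m2}
  after c @ step 3: {m3}
  P completes σ.
Trace ⟨bac⟩ through Q, begin at {n0}:
  after b @ step 1: {n0, n1}
  after a @ step 2: {n2}
  after c @ step 3: no successor for Q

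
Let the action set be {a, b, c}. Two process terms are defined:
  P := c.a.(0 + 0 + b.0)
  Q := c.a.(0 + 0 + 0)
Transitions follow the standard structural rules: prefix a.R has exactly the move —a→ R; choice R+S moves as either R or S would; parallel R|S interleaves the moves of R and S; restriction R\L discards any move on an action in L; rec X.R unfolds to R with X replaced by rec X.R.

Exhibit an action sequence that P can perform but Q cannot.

cab

P's transition system — 4 states:
  m0 = c.a.(0 + 0 + b.0) has moves ··c··> m1
  m1 = a.(0 + 0 + b.0) has moves ··a··> m2
  m2 = 0 + 0 + b.0 has moves ··b··> m3
  m3 = 0 has moves (no moves)
Q's transition system — 3 states:
  n0 = c.a.(0 + 0 + 0) has moves ··c··> n1
  n1 = a.(0 + 0 + 0) has moves ··a··> n2
  n2 = 0 + 0 + 0 has moves (no moves)
Trace ⟨cab⟩ through P, begin at {m0}:
  [1] c ⇒ {m1}
  [2] a ⇒ {m2}
  [3] b ⇒ {m3}
  — P admits the full trace.
Trace ⟨cab⟩ through Q, begin at {n0}:
  [1] c ⇒ {n1}
  [2] a ⇒ {n2}
  [3] b ⇒ ∅ (Q stuck)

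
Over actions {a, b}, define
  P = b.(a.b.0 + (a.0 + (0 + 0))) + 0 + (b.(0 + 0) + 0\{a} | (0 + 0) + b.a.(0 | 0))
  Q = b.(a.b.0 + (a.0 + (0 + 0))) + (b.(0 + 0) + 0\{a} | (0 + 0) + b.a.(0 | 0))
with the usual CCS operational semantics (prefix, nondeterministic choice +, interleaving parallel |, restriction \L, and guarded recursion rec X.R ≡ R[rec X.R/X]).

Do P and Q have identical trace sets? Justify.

Reachable graph of P (7 states):
  p0 = b.(a.b.0 + (a.0 + (0 + 0))) + 0 + (b.(0 + 0) + 0\{a} | (0 + 0) + b.a.(0 | 0)) ⊢ ··b··> p1, ··b··> p2, ··b··> p3
  p1 = 0 + 0 ⊢ ·
  p2 = a.(0 | 0) ⊢ ··a··> p4
  p3 = a.b.0 + (a.0 + (0 + 0)) ⊢ ··a··> p5, ··a··> p6
  p4 = 0 | 0 ⊢ ·
  p5 = 0 ⊢ ·
  p6 = b.0 ⊢ ··b··> p5
Reachable graph of Q (7 states):
  q0 = b.(a.b.0 + (a.0 + (0 + 0))) + (b.(0 + 0) + 0\{a} | (0 + 0) + b.a.(0 | 0)) ⊢ ··b··> q1, ··b··> q2, ··b··> q3
  q1 = 0 + 0 ⊢ ·
  q2 = a.(0 | 0) ⊢ ··a··> q4
  q3 = a.b.0 + (a.0 + (0 + 0)) ⊢ ··a··> q5, ··a··> q6
  q4 = 0 | 0 ⊢ ·
  q5 = 0 ⊢ ·
  q6 = b.0 ⊢ ··b··> q5
Partition-refinement fixed point:
  B0 = {p0, q0}
  B1 = {p3, q3}
  B2 = {p6, q6}
  B3 = {p1, p4, p5, q1, q4, q5}
  B4 = {p2, q2}
p0 ∈ B0, q0 ∈ B0 → same block
Bisimilar ⇒ trace-equivalent.

trace-equivalent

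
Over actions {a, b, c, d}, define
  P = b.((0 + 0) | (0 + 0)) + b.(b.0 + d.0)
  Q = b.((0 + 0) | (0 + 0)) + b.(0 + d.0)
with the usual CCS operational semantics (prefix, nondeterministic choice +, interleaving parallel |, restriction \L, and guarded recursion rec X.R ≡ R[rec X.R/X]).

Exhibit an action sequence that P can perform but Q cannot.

bb

P's transition system — 4 states:
  m0 = b.((0 + 0) | (0 + 0)) + b.(b.0 + d.0) :: -b-> m1, -b-> m2
  m1 = (0 + 0) | (0 + 0) :: stopped
  m2 = b.0 + d.0 :: -b-> m3, -d-> m3
  m3 = 0 :: stopped
Q's transition system — 4 states:
  n0 = b.((0 + 0) | (0 + 0)) + b.(0 + d.0) :: -b-> n1, -b-> n2
  n1 = (0 + 0) | (0 + 0) :: stopped
  n2 = 0 + d.0 :: -d-> n3
  n3 = 0 :: stopped
Trace ⟨bb⟩ through P, begin at {m0}:
  step 1 (b): {m1, m2}
  step 2 (b): {m3}
  ✓ P
Trace ⟨bb⟩ through Q, begin at {n0}:
  step 1 (b): {n1, n2}
  step 2 (b): ∅  — Q cannot continue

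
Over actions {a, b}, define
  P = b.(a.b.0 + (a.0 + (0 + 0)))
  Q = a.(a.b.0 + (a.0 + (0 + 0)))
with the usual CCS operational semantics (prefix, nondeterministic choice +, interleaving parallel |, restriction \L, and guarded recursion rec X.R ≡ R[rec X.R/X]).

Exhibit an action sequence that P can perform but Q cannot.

b

Reachable graph of P (4 states):
  u0 = b.(a.b.0 + (a.0 + (0 + 0))) | -b-> u1
  u1 = a.b.0 + (a.0 + (0 + 0)) | -a-> u2, -a-> u3
  u2 = 0 | deadlocked
  u3 = b.0 | -b-> u2
Reachable graph of Q (4 states):
  v0 = a.(a.b.0 + (a.0 + (0 + 0))) | -a-> v1
  v1 = a.b.0 + (a.0 + (0 + 0)) | -a-> v2, -a-> v3
  v2 = 0 | deadlocked
  v3 = b.0 | -b-> v2
Run σ = ⟨b⟩ on P: start {u0}
  after b @ step 1: {u1}
  — P admits the full trace.
Run σ = ⟨b⟩ on Q: start {v0}
  after b @ step 1: ∅  — Q cannot continue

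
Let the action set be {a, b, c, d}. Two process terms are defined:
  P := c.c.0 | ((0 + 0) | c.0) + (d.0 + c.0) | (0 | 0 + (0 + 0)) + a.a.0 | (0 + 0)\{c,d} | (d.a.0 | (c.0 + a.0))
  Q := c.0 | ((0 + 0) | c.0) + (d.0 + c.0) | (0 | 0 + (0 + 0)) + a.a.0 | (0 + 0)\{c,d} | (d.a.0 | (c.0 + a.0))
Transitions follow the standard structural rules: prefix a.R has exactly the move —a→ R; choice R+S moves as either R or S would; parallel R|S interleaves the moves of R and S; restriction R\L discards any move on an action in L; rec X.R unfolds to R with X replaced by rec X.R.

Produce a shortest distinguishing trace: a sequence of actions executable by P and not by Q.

Reachable graph of P (24 states):
  m0 = c.c.0 | ((0 + 0) | c.0) + (d.0 + c.0) | (0 | 0 + (0 + 0)) + a.a.0 | (0 + 0)\{c,d} | (d.a.0 | (c.0 + a.0)) | --a--▸ m1, --a--▸ m2, --c--▸ m2, --c--▸ m3, --c--▸ m4, --c--▸ m5, --d--▸ m3, --d--▸ m6
  m1 = a.0 | (0 + 0)\{c,d} | (d.a.0 | (c.0 + a.0)) | --a--▸ m7, --a--▸ m8, --c--▸ m8, --d--▸ m9
  m2 = a.a.0 | (0 + 0)\{c,d} | (d.a.0 | 0) | --a--▸ m8, --d--▸ m10
  m3 = 0 | (0 | 0 + (0 + 0)) | deadlocked
  m4 = c.0 | ((0 + 0) | c.0) | --c--▸ m11, --c--▸ m12
  m5 = c.c.0 | ((0 + 0) | 0) | --c--▸ m12
  m6 = a.a.0 | (0 + 0)\{c,d} | (a.0 | (c.0 + a.0)) | --a--▸ m10, --a--▸ m13, --a--▸ m9, --c--▸ m10
  m7 = 0 | (0 + 0)\{c,d} | (d.a.0 | (c.0 + a.0)) | --a--▸ m14, --c--▸ m14, --d--▸ m15
  m8 = a.0 | (0 + 0)\{c,d} | (d.a.0 | 0) | --a--▸ m14, --d--▸ m16
  m9 = a.0 | (0 + 0)\{c,d} | (a.0 | (c.0 + a.0)) | --a--▸ m15, --a--▸ m16, --a--▸ m17, --c--▸ m16
  m10 = a.a.0 | (0 + 0)\{c,d} | (a.0 | 0) | --a--▸ m16, --a--▸ m18
  m11 = 0 | ((0 + 0) | c.0) | --c--▸ m19
  m12 = c.0 | ((0 + 0) | 0) | --c--▸ m19
  m13 = a.a.0 | (0 + 0)\{c,d} | (0 | (c.0 + a.0)) | --a--▸ m17, --a--▸ m18, --c--▸ m18
  m14 = 0 | (0 + 0)\{c,d} | (d.a.0 | 0) | --d--▸ m20
  m15 = 0 | (0 + 0)\{c,d} | (a.0 | (c.0 + a.0)) | --a--▸ m20, --a--▸ m21, --c--▸ m20
  m16 = a.0 | (0 + 0)\{c,d} | (a.0 | 0) | --a--▸ m20, --a--▸ m22
  m17 = a.0 | (0 + 0)\{c,d} | (0 | (c.0 + a.0)) | --a--▸ m21, --a--▸ m22, --c--▸ m22
  m18 = a.a.0 | (0 + 0)\{c,d} | (0 | 0) | --a--▸ m22
  m19 = 0 | ((0 + 0) | 0) | deadlocked
  m20 = 0 | (0 + 0)\{c,d} | (a.0 | 0) | --a--▸ m23
  m21 = 0 | (0 + 0)\{c,d} | (0 | (c.0 + a.0)) | --a--▸ m23, --c--▸ m23
  m22 = a.0 | (0 + 0)\{c,d} | (0 | 0) | --a--▸ m23
  m23 = 0 | (0 + 0)\{c,d} | (0 | 0) | deadlocked
Reachable graph of Q (22 states):
  n0 = c.0 | ((0 + 0) | c.0) + (d.0 + c.0) | (0 | 0 + (0 + 0)) + a.a.0 | (0 + 0)\{c,d} | (d.a.0 | (c.0 + a.0)) | --a--▸ n1, --a--▸ n2, --c--▸ n2, --c--▸ n3, --c--▸ n4, --c--▸ n5, --d--▸ n4, --d--▸ n6
  n1 = a.0 | (0 + 0)\{c,d} | (d.a.0 | (c.0 + a.0)) | --a--▸ n7, --a--▸ n8, --c--▸ n8, --d--▸ n9
  n2 = a.a.0 | (0 + 0)\{c,d} | (d.a.0 | 0) | --a--▸ n8, --d--▸ n10
  n3 = 0 | ((0 + 0) | c.0) | --c--▸ n11
  n4 = 0 | (0 | 0 + (0 + 0)) | deadlocked
  n5 = c.0 | ((0 + 0) | 0) | --c--▸ n11
  n6 = a.a.0 | (0 + 0)\{c,d} | (a.0 | (c.0 + a.0)) | --a--▸ n10, --a--▸ n12, --a--▸ n9, --c--▸ n10
  n7 = 0 | (0 + 0)\{c,d} | (d.a.0 | (c.0 + a.0)) | --a--▸ n13, --c--▸ n13, --d--▸ n14
  n8 = a.0 | (0 + 0)\{c,d} | (d.a.0 | 0) | --a--▸ n13, --d--▸ n15
  n9 = a.0 | (0 + 0)\{c,d} | (a.0 | (c.0 + a.0)) | --a--▸ n14, --a--▸ n15, --a--▸ n16, --c--▸ n15
  n10 = a.a.0 | (0 + 0)\{c,d} | (a.0 | 0) | --a--▸ n15, --a--▸ n17
  n11 = 0 | ((0 + 0) | 0) | deadlocked
  n12 = a.a.0 | (0 + 0)\{c,d} | (0 | (c.0 + a.0)) | --a--▸ n16, --a--▸ n17, --c--▸ n17
  n13 = 0 | (0 + 0)\{c,d} | (d.a.0 | 0) | --d--▸ n18
  n14 = 0 | (0 + 0)\{c,d} | (a.0 | (c.0 + a.0)) | --a--▸ n18, --a--▸ n19, --c--▸ n18
  n15 = a.0 | (0 + 0)\{c,d} | (a.0 | 0) | --a--▸ n18, --a--▸ n20
  n16 = a.0 | (0 + 0)\{c,d} | (0 | (c.0 + a.0)) | --a--▸ n19, --a--▸ n20, --c--▸ n20
  n17 = a.a.0 | (0 + 0)\{c,d} | (0 | 0) | --a--▸ n20
  n18 = 0 | (0 + 0)\{c,d} | (a.0 | 0) | --a--▸ n21
  n19 = 0 | (0 + 0)\{c,d} | (0 | (c.0 + a.0)) | --a--▸ n21, --c--▸ n21
  n20 = a.0 | (0 + 0)\{c,d} | (0 | 0) | --a--▸ n21
  n21 = 0 | (0 + 0)\{c,d} | (0 | 0) | deadlocked
Executing ccc from P (initial set {m0}):
  after c @ step 1: {m2, m3, m4, m5}
  after c @ step 2: {m11, m12}
  after c @ step 3: {m19}
  P completes σ.
Executing ccc from Q (initial set {n0}):
  after c @ step 1: {n2, n3, n4, n5}
  after c @ step 2: {n11}
  after c @ step 3: ∅ (Q stuck)

ccc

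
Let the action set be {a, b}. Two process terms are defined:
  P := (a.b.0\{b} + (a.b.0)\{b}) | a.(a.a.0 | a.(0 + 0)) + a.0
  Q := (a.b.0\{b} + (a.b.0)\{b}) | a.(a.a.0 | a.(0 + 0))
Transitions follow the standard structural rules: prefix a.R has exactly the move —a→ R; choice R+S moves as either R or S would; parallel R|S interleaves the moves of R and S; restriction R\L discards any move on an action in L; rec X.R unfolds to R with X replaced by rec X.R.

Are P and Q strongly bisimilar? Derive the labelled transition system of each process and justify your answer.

NO

LTS(P): 29 reachable states
  u0 = (a.b.0\{b} + (a.b.0)\{b}) | a.(a.a.0 | a.(0 + 0)) + a.0 ⊢ —a→ u1, —a→ u2, —a→ u3, —a→ u4
  u1 = (a.b.0\{b} + (a.b.0)\{b}) | (a.a.0 | a.(0 + 0)) ⊢ —a→ u5, —a→ u6, —a→ u7, —a→ u8
  u2 = (b.0)\{b} | a.(a.a.0 | a.(0 + 0)) ⊢ —a→ u7
  u3 = 0 ⊢ ∅
  u4 = b.0\{b} | a.(a.a.0 | a.(0 + 0)) ⊢ —a→ u8, —b→ u9
  u5 = (a.b.0\{b} + (a.b.0)\{b}) | (a.0 | a.(0 + 0)) ⊢ —a→ u10, —a→ u11, —a→ u12, —a→ u13
  u6 = (a.b.0\{b} + (a.b.0)\{b}) | (a.a.0 | (0 + 0)) ⊢ —a→ u11, —a→ u14, —a→ u15
  u7 = (b.0)\{b} | (a.a.0 | a.(0 + 0)) ⊢ —a→ u12, —a→ u14
  u8 = b.0\{b} | (a.a.0 | a.(0 + 0)) ⊢ —a→ u13, —a→ u15, —b→ u16
  u9 = 0\{b} | a.(a.a.0 | a.(0 + 0)) ⊢ —a→ u16
  u10 = (a.b.0\{b} + (a.b.0)\{b}) | (0 | a.(0 + 0)) ⊢ —a→ u17, —a→ u18, —a→ u19
  u11 = (a.b.0\{b} + (a.b.0)\{b}) | (a.0 | (0 + 0)) ⊢ —a→ u17, —a→ u20, —a→ u21
  u12 = (b.0)\{b} | (a.0 | a.(0 + 0)) ⊢ —a→ u18, —a→ u20
  u13 = b.0\{b} | (a.0 | a.(0 + 0)) ⊢ —a→ u19, —a→ u21, —b→ u22
  u14 = (b.0)\{b} | (a.a.0 | (0 + 0)) ⊢ —a→ u20
  u15 = b.0\{b} | (a.a.0 | (0 + 0)) ⊢ —a→ u21, —b→ u23
  u16 = 0\{b} | (a.a.0 | a.(0 + 0)) ⊢ —a→ u22, —a→ u23
  u17 = (a.b.0\{b} + (a.b.0)\{b}) | (0 | (0 + 0)) ⊢ —a→ u24, —a→ u25
  u18 = (b.0)\{b} | (0 | a.(0 + 0)) ⊢ —a→ u24
  u19 = b.0\{b} | (0 | a.(0 + 0)) ⊢ —a→ u25, —b→ u26
  u20 = (b.0)\{b} | (a.0 | (0 + 0)) ⊢ —a→ u24
  u21 = b.0\{b} | (a.0 | (0 + 0)) ⊢ —a→ u25, —b→ u27
  u22 = 0\{b} | (a.0 | a.(0 + 0)) ⊢ —a→ u26, —a→ u27
  u23 = 0\{b} | (a.a.0 | (0 + 0)) ⊢ —a→ u27
  u24 = (b.0)\{b} | (0 | (0 + 0)) ⊢ ∅
  u25 = b.0\{b} | (0 | (0 + 0)) ⊢ —b→ u28
  u26 = 0\{b} | (0 | a.(0 + 0)) ⊢ —a→ u28
  u27 = 0\{b} | (a.0 | (0 + 0)) ⊢ —a→ u28
  u28 = 0\{b} | (0 | (0 + 0)) ⊢ ∅
LTS(Q): 28 reachable states
  v0 = (a.b.0\{b} + (a.b.0)\{b}) | a.(a.a.0 | a.(0 + 0)) ⊢ —a→ v1, —a→ v2, —a→ v3
  v1 = (a.b.0\{b} + (a.b.0)\{b}) | (a.a.0 | a.(0 + 0)) ⊢ —a→ v4, —a→ v5, —a→ v6, —a→ v7
  v2 = (b.0)\{b} | a.(a.a.0 | a.(0 + 0)) ⊢ —a→ v6
  v3 = b.0\{b} | a.(a.a.0 | a.(0 + 0)) ⊢ —a→ v7, —b→ v8
  v4 = (a.b.0\{b} + (a.b.0)\{b}) | (a.0 | a.(0 + 0)) ⊢ —a→ v10, —a→ v11, —a→ v12, —a→ v9
  v5 = (a.b.0\{b} + (a.b.0)\{b}) | (a.a.0 | (0 + 0)) ⊢ —a→ v10, —a→ v13, —a→ v14
  v6 = (b.0)\{b} | (a.a.0 | a.(0 + 0)) ⊢ —a→ v11, —a→ v13
  v7 = b.0\{b} | (a.a.0 | a.(0 + 0)) ⊢ —a→ v12, —a→ v14, —b→ v15
  v8 = 0\{b} | a.(a.a.0 | a.(0 + 0)) ⊢ —a→ v15
  v9 = (a.b.0\{b} + (a.b.0)\{b}) | (0 | a.(0 + 0)) ⊢ —a→ v16, —a→ v17, —a→ v18
  v10 = (a.b.0\{b} + (a.b.0)\{b}) | (a.0 | (0 + 0)) ⊢ —a→ v16, —a→ v19, —a→ v20
  v11 = (b.0)\{b} | (a.0 | a.(0 + 0)) ⊢ —a→ v17, —a→ v19
  v12 = b.0\{b} | (a.0 | a.(0 + 0)) ⊢ —a→ v18, —a→ v20, —b→ v21
  v13 = (b.0)\{b} | (a.a.0 | (0 + 0)) ⊢ —a→ v19
  v14 = b.0\{b} | (a.a.0 | (0 + 0)) ⊢ —a→ v20, —b→ v22
  v15 = 0\{b} | (a.a.0 | a.(0 + 0)) ⊢ —a→ v21, —a→ v22
  v16 = (a.b.0\{b} + (a.b.0)\{b}) | (0 | (0 + 0)) ⊢ —a→ v23, —a→ v24
  v17 = (b.0)\{b} | (0 | a.(0 + 0)) ⊢ —a→ v23
  v18 = b.0\{b} | (0 | a.(0 + 0)) ⊢ —a→ v24, —b→ v25
  v19 = (b.0)\{b} | (a.0 | (0 + 0)) ⊢ —a→ v23
  v20 = b.0\{b} | (a.0 | (0 + 0)) ⊢ —a→ v24, —b→ v26
  v21 = 0\{b} | (a.0 | a.(0 + 0)) ⊢ —a→ v25, —a→ v26
  v22 = 0\{b} | (a.a.0 | (0 + 0)) ⊢ —a→ v26
  v23 = (b.0)\{b} | (0 | (0 + 0)) ⊢ ∅
  v24 = b.0\{b} | (0 | (0 + 0)) ⊢ —b→ v27
  v25 = 0\{b} | (0 | a.(0 + 0)) ⊢ —a→ v27
  v26 = 0\{b} | (a.0 | (0 + 0)) ⊢ —a→ v27
  v27 = 0\{b} | (0 | (0 + 0)) ⊢ ∅
Partition-refinement fixed point:
  B0 = {u0}
  B1 = {u4, v3}
  B2 = {u8, v7}
  B3 = {u13, u15, v12, v14}
  B4 = {u19, u21, v18, v20}
  B5 = {u25, v24}
  B6 = {u24, u28, u3, v23, v27}
  B7 = {u18, u20, u26, u27, v17, v19, v25, v26}
  B8 = {u12, u14, u22, u23, v11, v13, v21, v22}
  B9 = {u16, u7, v15, v6}
  B10 = {u2, u9, v2, v8}
  B11 = {u1, v1}
  B12 = {u5, u6, v4, v5}
  B13 = {u10, u11, v10, v9}
  B14 = {u17, v16}
  B15 = {v0}
u0 ∈ B0, v0 ∈ B15 → different blocks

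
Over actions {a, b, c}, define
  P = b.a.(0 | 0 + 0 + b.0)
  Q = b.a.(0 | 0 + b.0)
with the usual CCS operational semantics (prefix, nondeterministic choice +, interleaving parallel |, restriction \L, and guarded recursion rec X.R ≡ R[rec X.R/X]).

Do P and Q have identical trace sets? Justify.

P's transition system — 4 states:
  p0 = b.a.(0 | 0 + 0 + b.0) has moves =b=> p1
  p1 = a.(0 | 0 + 0 + b.0) has moves =a=> p2
  p2 = 0 | 0 + 0 + b.0 has moves =b=> p3
  p3 = 0 has moves stopped
Q's transition system — 4 states:
  q0 = b.a.(0 | 0 + b.0) has moves =b=> q1
  q1 = a.(0 | 0 + b.0) has moves =a=> q2
  q2 = 0 | 0 + b.0 has moves =b=> q3
  q3 = 0 has moves stopped
Partition-refinement fixed point:
  B0 = {p0, q0}
  B1 = {p1, q1}
  B2 = {p2, q2}
  B3 = {p3, q3}
p0 ∈ B0, q0 ∈ B0 → same block
Bisimilar ⇒ trace-equivalent.

trace-equivalent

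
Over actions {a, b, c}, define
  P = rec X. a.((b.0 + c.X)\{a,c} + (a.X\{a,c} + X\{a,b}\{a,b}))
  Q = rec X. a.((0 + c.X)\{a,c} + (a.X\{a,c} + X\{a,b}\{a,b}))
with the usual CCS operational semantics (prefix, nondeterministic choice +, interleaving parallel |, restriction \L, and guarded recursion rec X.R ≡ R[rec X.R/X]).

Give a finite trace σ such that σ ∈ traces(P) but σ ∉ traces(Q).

Reachable graph of P (4 states):
  m0 = rec X. a.((b.0 + c.X)\{a,c} + (a.X\{a,c} + X\{a,b}\{a,b})) | ··a··> m1
  m1 = (b.0 + c.(rec X. a.((b.0 + c.X)\{a,c} + (a.X\{a,c} + X\{a,b}\{a,b}))))\{a,c} + (a.(rec X. a.((b.0 + c.X)\{a,c} + (a.X\{a,c} + X\{a,b}\{a,b})))\{a,c} + (rec X. a.((b.0 + c.X)\{a,c} + (a.X\{a,c} + X\{a,b}\{a,b})))\{a,b}\{a,b}) | ··a··> m2, ··b··> m3
  m2 = (rec X. a.((b.0 + c.X)\{a,c} + (a.X\{a,c} + X\{a,b}\{a,b})))\{a,c} | (no moves)
  m3 = 0\{a,c} | (no moves)
Reachable graph of Q (3 states):
  n0 = rec X. a.((0 + c.X)\{a,c} + (a.X\{a,c} + X\{a,b}\{a,b})) | ··a··> n1
  n1 = (0 + c.(rec X. a.((0 + c.X)\{a,c} + (a.X\{a,c} + X\{a,b}\{a,b}))))\{a,c} + (a.(rec X. a.((0 + c.X)\{a,c} + (a.X\{a,c} + X\{a,b}\{a,b})))\{a,c} + (rec X. a.((0 + c.X)\{a,c} + (a.X\{a,c} + X\{a,b}\{a,b})))\{a,b}\{a,b}) | ··a··> n2
  n2 = (rec X. a.((0 + c.X)\{a,c} + (a.X\{a,c} + X\{a,b}\{a,b})))\{a,c} | (no moves)
Executing ab from P (initial set {m0}):
  step 1 (a): {m1}
  step 2 (b): {m3}
  P completes σ.
Executing ab from Q (initial set {n0}):
  step 1 (a): {n1}
  step 2 (b): ∅  — Q cannot continue

ab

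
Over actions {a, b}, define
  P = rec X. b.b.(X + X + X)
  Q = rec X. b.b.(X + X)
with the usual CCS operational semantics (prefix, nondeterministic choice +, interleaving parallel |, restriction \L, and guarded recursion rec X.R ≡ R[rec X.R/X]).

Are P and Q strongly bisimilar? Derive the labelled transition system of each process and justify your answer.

bisimilar

Reachable graph of P (3 states):
  u0 = rec X. b.b.(X + X + X) :: ··b··> u1
  u1 = b.((rec X. b.b.(X + X + X)) + (rec X. b.b.(X + X + X)) + (rec X. b.b.(X + X + X))) :: ··b··> u2
  u2 = (rec X. b.b.(X + X + X)) + (rec X. b.b.(X + X + X)) + (rec X. b.b.(X + X + X)) :: ··b··> u1
Reachable graph of Q (3 states):
  v0 = rec X. b.b.(X + X) :: ··b··> v1
  v1 = b.((rec X. b.b.(X + X)) + (rec X. b.b.(X + X))) :: ··b··> v2
  v2 = (rec X. b.b.(X + X)) + (rec X. b.b.(X + X)) :: ··b··> v1
Bisimilarity quotient blocks:
  B0 = {u0, u1, u2, v0, v1, v2}
u0 ∈ B0, v0 ∈ B0 → same block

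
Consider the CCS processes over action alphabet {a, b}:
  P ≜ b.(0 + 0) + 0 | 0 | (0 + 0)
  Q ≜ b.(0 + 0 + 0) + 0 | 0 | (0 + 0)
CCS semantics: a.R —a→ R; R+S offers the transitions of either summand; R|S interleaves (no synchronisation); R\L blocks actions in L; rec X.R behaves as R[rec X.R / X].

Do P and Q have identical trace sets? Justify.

trace-equivalent

LTS(P): 2 reachable states
  s0 = b.(0 + 0) + 0 | 0 | (0 + 0) → =b=> s1
  s1 = 0 + 0 → deadlocked
LTS(Q): 2 reachable states
  t0 = b.(0 + 0 + 0) + 0 | 0 | (0 + 0) → =b=> t1
  t1 = 0 + 0 + 0 → deadlocked
Coarsest stable partition (strong bisimilarity classes):
  B0 = {s0, t0}
  B1 = {s1, t1}
s0 ∈ B0, t0 ∈ B0 → same block
Bisimilar ⇒ trace-equivalent.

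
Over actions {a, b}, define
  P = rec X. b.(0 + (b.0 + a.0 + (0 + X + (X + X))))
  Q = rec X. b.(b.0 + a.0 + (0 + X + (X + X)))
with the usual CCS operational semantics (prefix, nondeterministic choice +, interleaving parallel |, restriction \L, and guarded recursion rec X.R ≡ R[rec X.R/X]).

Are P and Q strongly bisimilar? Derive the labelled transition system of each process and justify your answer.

bisimilar

LTS(P): 3 reachable states
  s0 = rec X. b.(0 + (b.0 + a.0 + (0 + X + (X + X)))) :: --b--▸ s1
  s1 = 0 + (b.0 + a.0 + (0 + (rec X. b.(0 + (b.0 + a.0 + (0 + X + (X + X))))) + ((rec X. b.(0 + (b.0 + a.0 + (0 + X + (X + X))))) + (rec X. b.(0 + (b.0 + a.0 + (0 + X + (X + X)))))))) :: --a--▸ s2, --b--▸ s1, --b--▸ s2
  s2 = 0 :: deadlocked
LTS(Q): 3 reachable states
  t0 = rec X. b.(b.0 + a.0 + (0 + X + (X + X))) :: --b--▸ t1
  t1 = b.0 + a.0 + (0 + (rec X. b.(b.0 + a.0 + (0 + X + (X + X)))) + ((rec X. b.(b.0 + a.0 + (0 + X + (X + X)))) + (rec X. b.(b.0 + a.0 + (0 + X + (X + X)))))) :: --a--▸ t2, --b--▸ t1, --b--▸ t2
  t2 = 0 :: deadlocked
Coarsest stable partition (strong bisimilarity classes):
  B0 = {s0, t0}
  B1 = {s1, t1}
  B2 = {s2, t2}
s0 ∈ B0, t0 ∈ B0 → same block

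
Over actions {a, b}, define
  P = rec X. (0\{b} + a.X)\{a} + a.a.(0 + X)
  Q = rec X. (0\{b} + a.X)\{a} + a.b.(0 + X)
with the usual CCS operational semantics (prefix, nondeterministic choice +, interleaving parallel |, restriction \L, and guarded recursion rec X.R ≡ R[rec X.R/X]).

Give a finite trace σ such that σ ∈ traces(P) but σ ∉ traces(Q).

aa

P's transition system — 3 states:
  p0 = rec X. (0\{b} + a.X)\{a} + a.a.(0 + X) | =a=> p1
  p1 = a.(0 + (rec X. (0\{b} + a.X)\{a} + a.a.(0 + X))) | =a=> p2
  p2 = 0 + (rec X. (0\{b} + a.X)\{a} + a.a.(0 + X)) | =a=> p1
Q's transition system — 3 states:
  q0 = rec X. (0\{b} + a.X)\{a} + a.b.(0 + X) | =a=> q1
  q1 = b.(0 + (rec X. (0\{b} + a.X)\{a} + a.b.(0 + X))) | =b=> q2
  q2 = 0 + (rec X. (0\{b} + a.X)\{a} + a.b.(0 + X)) | =a=> q1
Executing aa from P (initial set {p0}):
  after a @ step 1: {p1}
  after a @ step 2: {p2}
  P completes σ.
Executing aa from Q (initial set {q0}):
  after a @ step 1: {q1}
  after a @ step 2: no successor for Q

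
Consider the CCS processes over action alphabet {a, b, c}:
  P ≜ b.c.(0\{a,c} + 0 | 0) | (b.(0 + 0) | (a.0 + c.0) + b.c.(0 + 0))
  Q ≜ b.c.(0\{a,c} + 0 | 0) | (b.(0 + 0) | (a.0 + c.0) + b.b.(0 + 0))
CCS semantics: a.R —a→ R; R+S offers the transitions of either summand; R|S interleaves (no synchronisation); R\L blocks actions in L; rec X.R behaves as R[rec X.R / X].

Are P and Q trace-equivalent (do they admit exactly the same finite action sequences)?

traces(P) ≠ traces(Q) — witness ⟨bbb⟩

Reachable graph of P (18 states):
  u0 = b.c.(0\{a,c} + 0 | 0) | (b.(0 + 0) | (a.0 + c.0) + b.c.(0 + 0)) | --a--▸ u1, --b--▸ u2, --b--▸ u3, --b--▸ u4, --c--▸ u1
  u1 = b.c.(0\{a,c} + 0 | 0) | (b.(0 + 0) | 0) | --b--▸ u5, --b--▸ u6
  u2 = b.c.(0\{a,c} + 0 | 0) | ((0 + 0) | (a.0 + c.0)) | --a--▸ u5, --b--▸ u7, --c--▸ u5
  u3 = b.c.(0\{a,c} + 0 | 0) | c.(0 + 0) | --b--▸ u8, --c--▸ u9
  u4 = c.(0\{a,c} + 0 | 0) | (b.(0 + 0) | (a.0 + c.0) + b.c.(0 + 0)) | --a--▸ u6, --b--▸ u7, --b--▸ u8, --c--▸ u10, --c--▸ u6
  u5 = b.c.(0\{a,c} + 0 | 0) | ((0 + 0) | 0) | --b--▸ u11
  u6 = c.(0\{a,c} + 0 | 0) | (b.(0 + 0) | 0) | --b--▸ u11, --c--▸ u12
  u7 = c.(0\{a,c} + 0 | 0) | ((0 + 0) | (a.0 + c.0)) | --a--▸ u11, --c--▸ u11, --c--▸ u13
  u8 = c.(0\{a,c} + 0 | 0) | c.(0 + 0) | --c--▸ u14, --c--▸ u15
  u9 = b.c.(0\{a,c} + 0 | 0) | (0 + 0) | --b--▸ u15
  u10 = (0\{a,c} + 0 | 0) | (b.(0 + 0) | (a.0 + c.0) + b.c.(0 + 0)) | --a--▸ u12, --b--▸ u13, --b--▸ u14, --c--▸ u12
  u11 = c.(0\{a,c} + 0 | 0) | ((0 + 0) | 0) | --c--▸ u16
  u12 = (0\{a,c} + 0 | 0) | (b.(0 + 0) | 0) | --b--▸ u16
  u13 = (0\{a,c} + 0 | 0) | ((0 + 0) | (a.0 + c.0)) | --a--▸ u16, --c--▸ u16
  u14 = (0\{a,c} + 0 | 0) | c.(0 + 0) | --c--▸ u17
  u15 = c.(0\{a,c} + 0 | 0) | (0 + 0) | --c--▸ u17
  u16 = (0\{a,c} + 0 | 0) | ((0 + 0) | 0) | (no moves)
  u17 = (0\{a,c} + 0 | 0) | (0 + 0) | (no moves)
Reachable graph of Q (18 states):
  v0 = b.c.(0\{a,c} + 0 | 0) | (b.(0 + 0) | (a.0 + c.0) + b.b.(0 + 0)) | --a--▸ v1, --b--▸ v2, --b--▸ v3, --b--▸ v4, --c--▸ v1
  v1 = b.c.(0\{a,c} + 0 | 0) | (b.(0 + 0) | 0) | --b--▸ v5, --b--▸ v6
  v2 = b.c.(0\{a,c} + 0 | 0) | ((0 + 0) | (a.0 + c.0)) | --a--▸ v5, --b--▸ v7, --c--▸ v5
  v3 = b.c.(0\{a,c} + 0 | 0) | b.(0 + 0) | --b--▸ v8, --b--▸ v9
  v4 = c.(0\{a,c} + 0 | 0) | (b.(0 + 0) | (a.0 + c.0) + b.b.(0 + 0)) | --a--▸ v6, --b--▸ v7, --b--▸ v9, --c--▸ v10, --c--▸ v6
  v5 = b.c.(0\{a,c} + 0 | 0) | ((0 + 0) | 0) | --b--▸ v11
  v6 = c.(0\{a,c} + 0 | 0) | (b.(0 + 0) | 0) | --b--▸ v11, --c--▸ v12
  v7 = c.(0\{a,c} + 0 | 0) | ((0 + 0) | (a.0 + c.0)) | --a--▸ v11, --c--▸ v11, --c--▸ v13
  v8 = b.c.(0\{a,c} + 0 | 0) | (0 + 0) | --b--▸ v14
  v9 = c.(0\{a,c} + 0 | 0) | b.(0 + 0) | --b--▸ v14, --c--▸ v15
  v10 = (0\{a,c} + 0 | 0) | (b.(0 + 0) | (a.0 + c.0) + b.b.(0 + 0)) | --a--▸ v12, --b--▸ v13, --b--▸ v15, --c--▸ v12
  v11 = c.(0\{a,c} + 0 | 0) | ((0 + 0) | 0) | --c--▸ v16
  v12 = (0\{a,c} + 0 | 0) | (b.(0 + 0) | 0) | --b--▸ v16
  v13 = (0\{a,c} + 0 | 0) | ((0 + 0) | (a.0 + c.0)) | --a--▸ v16, --c--▸ v16
  v14 = c.(0\{a,c} + 0 | 0) | (0 + 0) | --c--▸ v17
  v15 = (0\{a,c} + 0 | 0) | b.(0 + 0) | --b--▸ v17
  v16 = (0\{a,c} + 0 | 0) | ((0 + 0) | 0) | (no moves)
  v17 = (0\{a,c} + 0 | 0) | (0 + 0) | (no moves)
Trace ⟨bbb⟩ through Q, begin at {v0}:
  [1] b ⇒ {v2, v3, v4}
  [2] b ⇒ {v7, v8, v9}
  [3] b ⇒ {v14}
  Q completes σ.
Trace ⟨bbb⟩ through P, begin at {u0}:
  [1] b ⇒ {u2, u3, u4}
  [2] b ⇒ {u7, u8}
  [3] b ⇒ ∅  — P cannot continue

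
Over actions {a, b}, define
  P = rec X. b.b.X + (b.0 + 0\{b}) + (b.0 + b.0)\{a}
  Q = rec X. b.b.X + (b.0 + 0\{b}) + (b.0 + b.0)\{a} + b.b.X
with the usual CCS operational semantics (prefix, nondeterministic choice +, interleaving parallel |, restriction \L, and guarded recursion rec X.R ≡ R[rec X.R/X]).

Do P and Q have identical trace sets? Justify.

YES

P's transition system — 4 states:
  s0 = rec X. b.b.X + (b.0 + 0\{b}) + (b.0 + b.0)\{a} | —b→ s1, —b→ s2, —b→ s3
  s1 = 0 | stopped
  s2 = 0\{a} | stopped
  s3 = b.(rec X. b.b.X + (b.0 + 0\{b}) + (b.0 + b.0)\{a}) | —b→ s0
Q's transition system — 4 states:
  t0 = rec X. b.b.X + (b.0 + 0\{b}) + (b.0 + b.0)\{a} + b.b.X | —b→ t1, —b→ t2, —b→ t3
  t1 = 0 | stopped
  t2 = 0\{a} | stopped
  t3 = b.(rec X. b.b.X + (b.0 + 0\{b}) + (b.0 + b.0)\{a} + b.b.X) | —b→ t0
Partition-refinement fixed point:
  B0 = {s0, t0}
  B1 = {s1, s2, t1, t2}
  B2 = {s3, t3}
s0 ∈ B0, t0 ∈ B0 → same block
Bisimilar ⇒ trace-equivalent.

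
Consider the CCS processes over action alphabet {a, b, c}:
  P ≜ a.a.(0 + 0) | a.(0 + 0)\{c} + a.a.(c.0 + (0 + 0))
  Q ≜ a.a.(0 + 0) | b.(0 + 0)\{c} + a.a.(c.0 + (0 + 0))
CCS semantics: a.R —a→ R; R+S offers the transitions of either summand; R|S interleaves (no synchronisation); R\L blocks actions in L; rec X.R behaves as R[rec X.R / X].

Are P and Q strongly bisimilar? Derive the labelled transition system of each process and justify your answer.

Reachable graph of P (9 states):
  m0 = a.a.(0 + 0) | a.(0 + 0)\{c} + a.a.(c.0 + (0 + 0)) | =a=> m1, =a=> m2, =a=> m3
  m1 = a.(0 + 0) | a.(0 + 0)\{c} | =a=> m4, =a=> m5
  m2 = a.(c.0 + (0 + 0)) | =a=> m6
  m3 = a.a.(0 + 0) | (0 + 0)\{c} | =a=> m5
  m4 = (0 + 0) | a.(0 + 0)\{c} | =a=> m7
  m5 = a.(0 + 0) | (0 + 0)\{c} | =a=> m7
  m6 = c.0 + (0 + 0) | =c=> m8
  m7 = (0 + 0) | (0 + 0)\{c} | (no moves)
  m8 = 0 | (no moves)
Reachable graph of Q (9 states):
  n0 = a.a.(0 + 0) | b.(0 + 0)\{c} + a.a.(c.0 + (0 + 0)) | =a=> n1, =a=> n2, =b=> n3
  n1 = a.(0 + 0) | b.(0 + 0)\{c} | =a=> n4, =b=> n5
  n2 = a.(c.0 + (0 + 0)) | =a=> n6
  n3 = a.a.(0 + 0) | (0 + 0)\{c} | =a=> n5
  n4 = (0 + 0) | b.(0 + 0)\{c} | =b=> n7
  n5 = a.(0 + 0) | (0 + 0)\{c} | =a=> n7
  n6 = c.0 + (0 + 0) | =c=> n8
  n7 = (0 + 0) | (0 + 0)\{c} | (no moves)
  n8 = 0 | (no moves)
Bisimilarity quotient blocks:
  B0 = {m0}
  B1 = {m1, m3, n3}
  B2 = {m4, m5, n5}
  B3 = {m7, m8, n7, n8}
  B4 = {m2, n2}
  B5 = {m6, n6}
  B6 = {n0}
  B7 = {n1}
  B8 = {n4}
m0 ∈ B0, n0 ∈ B6 → different blocks

not bisimilar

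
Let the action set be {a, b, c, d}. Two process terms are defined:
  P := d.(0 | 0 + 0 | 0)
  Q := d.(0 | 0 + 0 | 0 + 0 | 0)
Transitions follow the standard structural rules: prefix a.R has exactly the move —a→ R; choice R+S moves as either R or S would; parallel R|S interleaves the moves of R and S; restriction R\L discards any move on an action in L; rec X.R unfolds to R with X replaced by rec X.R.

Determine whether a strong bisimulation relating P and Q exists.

LTS(P): 2 reachable states
  p0 = d.(0 | 0 + 0 | 0) :: =d=> p1
  p1 = 0 | 0 + 0 | 0 :: (no moves)
LTS(Q): 2 reachable states
  q0 = d.(0 | 0 + 0 | 0 + 0 | 0) :: =d=> q1
  q1 = 0 | 0 + 0 | 0 + 0 | 0 :: (no moves)
Bisimilarity quotient blocks:
  B0 = {p0, q0}
  B1 = {p1, q1}
p0 ∈ B0, q0 ∈ B0 → same block

YES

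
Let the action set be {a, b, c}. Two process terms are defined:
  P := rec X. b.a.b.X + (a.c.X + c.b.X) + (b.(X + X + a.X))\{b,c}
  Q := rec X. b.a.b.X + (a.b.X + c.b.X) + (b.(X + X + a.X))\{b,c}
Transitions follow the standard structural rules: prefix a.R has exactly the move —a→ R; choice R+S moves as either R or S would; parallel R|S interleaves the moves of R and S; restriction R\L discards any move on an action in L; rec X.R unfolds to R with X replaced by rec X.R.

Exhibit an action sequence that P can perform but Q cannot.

P's transition system — 4 states:
  m0 = rec X. b.a.b.X + (a.c.X + c.b.X) + (b.(X + X + a.X))\{b,c} | =a=> m1, =b=> m2, =c=> m3
  m1 = c.(rec X. b.a.b.X + (a.c.X + c.b.X) + (b.(X + X + a.X))\{b,c}) | =c=> m0
  m2 = a.b.(rec X. b.a.b.X + (a.c.X + c.b.X) + (b.(X + X + a.X))\{b,c}) | =a=> m3
  m3 = b.(rec X. b.a.b.X + (a.c.X + c.b.X) + (b.(X + X + a.X))\{b,c}) | =b=> m0
Q's transition system — 3 states:
  n0 = rec X. b.a.b.X + (a.b.X + c.b.X) + (b.(X + X + a.X))\{b,c} | =a=> n1, =b=> n2, =c=> n1
  n1 = b.(rec X. b.a.b.X + (a.b.X + c.b.X) + (b.(X + X + a.X))\{b,c}) | =b=> n0
  n2 = a.b.(rec X. b.a.b.X + (a.b.X + c.b.X) + (b.(X + X + a.X))\{b,c}) | =a=> n1
Executing ac from P (initial set {m0}):
  step 1 (a): {m1}
  step 2 (c): {m0}
  — P admits the full trace.
Executing ac from Q (initial set {n0}):
  step 1 (a): {n1}
  step 2 (c): ∅ (Q stuck)

ac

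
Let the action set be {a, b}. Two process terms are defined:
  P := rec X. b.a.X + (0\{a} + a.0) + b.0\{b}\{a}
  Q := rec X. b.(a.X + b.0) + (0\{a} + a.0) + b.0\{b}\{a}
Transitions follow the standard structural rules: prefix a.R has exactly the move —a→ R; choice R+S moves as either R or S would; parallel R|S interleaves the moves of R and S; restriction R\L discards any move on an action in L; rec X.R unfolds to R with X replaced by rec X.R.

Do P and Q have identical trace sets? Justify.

NO — witness ⟨bb⟩

LTS(P): 4 reachable states
  p0 = rec X. b.a.X + (0\{a} + a.0) + b.0\{b}\{a} → —a→ p1, —b→ p2, —b→ p3
  p1 = 0 → ∅
  p2 = 0\{b}\{a} → ∅
  p3 = a.(rec X. b.a.X + (0\{a} + a.0) + b.0\{b}\{a}) → —a→ p0
LTS(Q): 4 reachable states
  q0 = rec X. b.(a.X + b.0) + (0\{a} + a.0) + b.0\{b}\{a} → —a→ q1, —b→ q2, —b→ q3
  q1 = 0 → ∅
  q2 = 0\{b}\{a} → ∅
  q3 = a.(rec X. b.(a.X + b.0) + (0\{a} + a.0) + b.0\{b}\{a}) + b.0 → —a→ q0, —b→ q1
Run σ = ⟨bb⟩ on Q: start {q0}
  [1] b ⇒ {q2, q3}
  [2] b ⇒ {q1}
  — Q admits the full trace.
Run σ = ⟨bb⟩ on P: start {p0}
  [1] b ⇒ {p2, p3}
  [2] b ⇒ ∅  — P cannot continue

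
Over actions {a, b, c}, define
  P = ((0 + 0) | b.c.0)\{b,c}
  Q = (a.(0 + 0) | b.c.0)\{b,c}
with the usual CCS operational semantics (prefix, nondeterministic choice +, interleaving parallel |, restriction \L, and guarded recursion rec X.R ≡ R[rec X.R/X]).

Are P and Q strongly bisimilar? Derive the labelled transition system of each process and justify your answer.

NO

P's transition system — 1 states:
  s0 = ((0 + 0) | b.c.0)\{b,c} has moves stopped
Q's transition system — 2 states:
  t0 = (a.(0 + 0) | b.c.0)\{b,c} has moves -a-> t1
  t1 = ((0 + 0) | b.c.0)\{b,c} has moves stopped
Partition-refinement fixed point:
  B0 = {s0, t1}
  B1 = {t0}
s0 ∈ B0, t0 ∈ B1 → different blocks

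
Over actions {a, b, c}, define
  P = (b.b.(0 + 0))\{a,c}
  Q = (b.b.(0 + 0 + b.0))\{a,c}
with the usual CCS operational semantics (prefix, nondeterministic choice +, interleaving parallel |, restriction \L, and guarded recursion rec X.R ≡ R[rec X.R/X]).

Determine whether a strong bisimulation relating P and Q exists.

LTS(P): 3 reachable states
  m0 = (b.b.(0 + 0))\{a,c} → -b-> m1
  m1 = (b.(0 + 0))\{a,c} → -b-> m2
  m2 = (0 + 0)\{a,c} → (no moves)
LTS(Q): 4 reachable states
  n0 = (b.b.(0 + 0 + b.0))\{a,c} → -b-> n1
  n1 = (b.(0 + 0 + b.0))\{a,c} → -b-> n2
  n2 = (0 + 0 + b.0)\{a,c} → -b-> n3
  n3 = 0\{a,c} → (no moves)
Coarsest stable partition (strong bisimilarity classes):
  B0 = {m0, n1}
  B1 = {m1, n2}
  B2 = {m2, n3}
  B3 = {n0}
m0 ∈ B0, n0 ∈ B3 → different blocks

not bisimilar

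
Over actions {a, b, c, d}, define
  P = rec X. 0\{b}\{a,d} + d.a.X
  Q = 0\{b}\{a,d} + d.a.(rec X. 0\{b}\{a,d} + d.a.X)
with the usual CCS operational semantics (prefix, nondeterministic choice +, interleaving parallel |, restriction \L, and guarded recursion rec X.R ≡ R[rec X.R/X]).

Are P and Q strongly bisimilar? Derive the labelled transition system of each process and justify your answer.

P ~ Q

P's transition system — 2 states:
  u0 = rec X. 0\{b}\{a,d} + d.a.X | =d=> u1
  u1 = a.(rec X. 0\{b}\{a,d} + d.a.X) | =a=> u0
Q's transition system — 3 states:
  v0 = 0\{b}\{a,d} + d.a.(rec X. 0\{b}\{a,d} + d.a.X) | =d=> v1
  v1 = a.(rec X. 0\{b}\{a,d} + d.a.X) | =a=> v2
  v2 = rec X. 0\{b}\{a,d} + d.a.X | =d=> v1
Partition-refinement fixed point:
  B0 = {u0, v0, v2}
  B1 = {u1, v1}
u0 ∈ B0, v0 ∈ B0 → same block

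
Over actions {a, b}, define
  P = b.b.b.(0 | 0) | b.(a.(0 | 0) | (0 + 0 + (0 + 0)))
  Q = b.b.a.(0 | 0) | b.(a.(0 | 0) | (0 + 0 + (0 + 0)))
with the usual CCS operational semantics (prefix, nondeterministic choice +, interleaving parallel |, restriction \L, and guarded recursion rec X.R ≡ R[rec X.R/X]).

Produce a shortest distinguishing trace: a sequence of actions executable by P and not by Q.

Reachable graph of P (12 states):
  p0 = b.b.b.(0 | 0) | b.(a.(0 | 0) | (0 + 0 + (0 + 0))) ⊢ ··b··> p1, ··b··> p2
  p1 = b.b.(0 | 0) | b.(a.(0 | 0) | (0 + 0 + (0 + 0))) ⊢ ··b··> p3, ··b··> p4
  p2 = b.b.b.(0 | 0) | (a.(0 | 0) | (0 + 0 + (0 + 0))) ⊢ ··a··> p5, ··b··> p4
  p3 = b.(0 | 0) | b.(a.(0 | 0) | (0 + 0 + (0 + 0))) ⊢ ··b··> p6, ··b··> p7
  p4 = b.b.(0 | 0) | (a.(0 | 0) | (0 + 0 + (0 + 0))) ⊢ ··a··> p8, ··b··> p7
  p5 = b.b.b.(0 | 0) | (0 | 0 | (0 + 0 + (0 + 0))) ⊢ ··b··> p8
  p6 = 0 | 0 | b.(a.(0 | 0) | (0 + 0 + (0 + 0))) ⊢ ··b··> p9
  p7 = b.(0 | 0) | (a.(0 | 0) | (0 + 0 + (0 + 0))) ⊢ ··a··> p10, ··b··> p9
  p8 = b.b.(0 | 0) | (0 | 0 | (0 + 0 + (0 + 0))) ⊢ ··b··> p10
  p9 = 0 | 0 | (a.(0 | 0) | (0 + 0 + (0 + 0))) ⊢ ··a··> p11
  p10 = b.(0 | 0) | (0 | 0 | (0 + 0 + (0 + 0))) ⊢ ··b··> p11
  p11 = 0 | 0 | (0 | 0 | (0 + 0 + (0 + 0))) ⊢ deadlocked
Reachable graph of Q (12 states):
  q0 = b.b.a.(0 | 0) | b.(a.(0 | 0) | (0 + 0 + (0 + 0))) ⊢ ··b··> q1, ··b··> q2
  q1 = b.a.(0 | 0) | b.(a.(0 | 0) | (0 + 0 + (0 + 0))) ⊢ ··b··> q3, ··b··> q4
  q2 = b.b.a.(0 | 0) | (a.(0 | 0) | (0 + 0 + (0 + 0))) ⊢ ··a··> q5, ··b··> q4
  q3 = a.(0 | 0) | b.(a.(0 | 0) | (0 + 0 + (0 + 0))) ⊢ ··a··> q6, ··b··> q7
  q4 = b.a.(0 | 0) | (a.(0 | 0) | (0 + 0 + (0 + 0))) ⊢ ··a··> q8, ··b··> q7
  q5 = b.b.a.(0 | 0) | (0 | 0 | (0 + 0 + (0 + 0))) ⊢ ··b··> q8
  q6 = 0 | 0 | b.(a.(0 | 0) | (0 + 0 + (0 + 0))) ⊢ ··b··> q9
  q7 = a.(0 | 0) | (a.(0 | 0) | (0 + 0 + (0 + 0))) ⊢ ··a··> q10, ··a··> q9
  q8 = b.a.(0 | 0) | (0 | 0 | (0 + 0 + (0 + 0))) ⊢ ··b··> q10
  q9 = 0 | 0 | (a.(0 | 0) | (0 + 0 + (0 + 0))) ⊢ ··a··> q11
  q10 = a.(0 | 0) | (0 | 0 | (0 + 0 + (0 + 0))) ⊢ ··a··> q11
  q11 = 0 | 0 | (0 | 0 | (0 + 0 + (0 + 0))) ⊢ deadlocked
Trace ⟨bbbb⟩ through P, begin at {p0}:
  step 1 (b): {p1, p2}
  step 2 (b): {p3, p4}
  step 3 (b): {p6, p7}
  step 4 (b): {p9}
  ✓ P
Trace ⟨bbbb⟩ through Q, begin at {q0}:
  step 1 (b): {q1, q2}
  step 2 (b): {q3, q4}
  step 3 (b): {q7}
  step 4 (b): ∅ (Q stuck)

bbbb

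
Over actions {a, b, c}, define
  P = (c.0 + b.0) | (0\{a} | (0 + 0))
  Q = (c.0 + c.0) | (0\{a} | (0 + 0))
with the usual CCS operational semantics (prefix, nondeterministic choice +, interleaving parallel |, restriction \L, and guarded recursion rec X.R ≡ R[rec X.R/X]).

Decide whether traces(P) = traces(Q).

Reachable graph of P (2 states):
  s0 = (c.0 + b.0) | (0\{a} | (0 + 0)) | ··b··> s1, ··c··> s1
  s1 = 0 | (0\{a} | (0 + 0)) | stopped
Reachable graph of Q (2 states):
  t0 = (c.0 + c.0) | (0\{a} | (0 + 0)) | ··c··> t1
  t1 = 0 | (0\{a} | (0 + 0)) | stopped
Run σ = ⟨b⟩ on P: start {s0}
  [1] b ⇒ {s1}
  — P admits the full trace.
Run σ = ⟨b⟩ on Q: start {t0}
  [1] b ⇒ no successor for Q

trace-distinct — witness ⟨b⟩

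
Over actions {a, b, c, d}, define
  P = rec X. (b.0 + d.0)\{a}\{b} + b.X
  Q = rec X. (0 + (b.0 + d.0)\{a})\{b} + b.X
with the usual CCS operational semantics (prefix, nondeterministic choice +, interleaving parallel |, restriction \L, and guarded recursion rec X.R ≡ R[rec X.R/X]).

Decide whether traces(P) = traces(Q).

trace-equivalent

LTS(P): 2 reachable states
  s0 = rec X. (b.0 + d.0)\{a}\{b} + b.X has moves —b→ s0, —d→ s1
  s1 = 0\{a}\{b} has moves deadlocked
LTS(Q): 2 reachable states
  t0 = rec X. (0 + (b.0 + d.0)\{a})\{b} + b.X has moves —b→ t0, —d→ t1
  t1 = 0\{a}\{b} has moves deadlocked
Partition-refinement fixed point:
  B0 = {s0, t0}
  B1 = {s1, t1}
s0 ∈ B0, t0 ∈ B0 → same block
Bisimilar ⇒ trace-equivalent.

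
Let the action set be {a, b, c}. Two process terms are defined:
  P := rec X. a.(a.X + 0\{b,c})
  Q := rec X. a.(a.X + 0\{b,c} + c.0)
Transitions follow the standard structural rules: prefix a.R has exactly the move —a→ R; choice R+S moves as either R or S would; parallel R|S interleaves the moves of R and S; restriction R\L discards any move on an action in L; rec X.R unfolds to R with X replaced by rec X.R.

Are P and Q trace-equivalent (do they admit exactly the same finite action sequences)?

Reachable graph of P (2 states):
  m0 = rec X. a.(a.X + 0\{b,c}) | —a→ m1
  m1 = a.(rec X. a.(a.X + 0\{b,c})) + 0\{b,c} | —a→ m0
Reachable graph of Q (3 states):
  n0 = rec X. a.(a.X + 0\{b,c} + c.0) | —a→ n1
  n1 = a.(rec X. a.(a.X + 0\{b,c} + c.0)) + 0\{b,c} + c.0 | —a→ n0, —c→ n2
  n2 = 0 | deadlocked
Trace ⟨ac⟩ through Q, begin at {n0}:
  after a @ step 1: {n1}
  after c @ step 2: {n2}
  — Q admits the full trace.
Trace ⟨ac⟩ through P, begin at {m0}:
  after a @ step 1: {m1}
  after c @ step 2: ∅ (P stuck)

NO — witness ⟨ac⟩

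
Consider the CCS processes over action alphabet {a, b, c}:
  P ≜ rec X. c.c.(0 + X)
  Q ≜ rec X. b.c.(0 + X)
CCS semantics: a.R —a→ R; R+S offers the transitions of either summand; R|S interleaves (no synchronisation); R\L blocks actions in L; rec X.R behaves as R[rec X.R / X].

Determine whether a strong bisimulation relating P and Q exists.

P's transition system — 3 states:
  s0 = rec X. c.c.(0 + X) | —c→ s1
  s1 = c.(0 + (rec X. c.c.(0 + X))) | —c→ s2
  s2 = 0 + (rec X. c.c.(0 + X)) | —c→ s1
Q's transition system — 3 states:
  t0 = rec X. b.c.(0 + X) | —b→ t1
  t1 = c.(0 + (rec X. b.c.(0 + X))) | —c→ t2
  t2 = 0 + (rec X. b.c.(0 + X)) | —b→ t1
Coarsest stable partition (strong bisimilarity classes):
  B0 = {s0, s1, s2}
  B1 = {t0, t2}
  B2 = {t1}
s0 ∈ B0, t0 ∈ B1 → different blocks

not bisimilar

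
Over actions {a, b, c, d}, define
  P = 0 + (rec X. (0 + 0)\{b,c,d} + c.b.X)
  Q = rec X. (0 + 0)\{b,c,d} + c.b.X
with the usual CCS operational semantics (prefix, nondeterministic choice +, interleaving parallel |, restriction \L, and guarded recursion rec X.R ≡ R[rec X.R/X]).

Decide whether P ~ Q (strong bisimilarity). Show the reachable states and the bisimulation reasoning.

LTS(P): 3 reachable states
  s0 = 0 + (rec X. (0 + 0)\{b,c,d} + c.b.X) has moves —c→ s1
  s1 = b.(rec X. (0 + 0)\{b,c,d} + c.b.X) has moves —b→ s2
  s2 = rec X. (0 + 0)\{b,c,d} + c.b.X has moves —c→ s1
LTS(Q): 2 reachable states
  t0 = rec X. (0 + 0)\{b,c,d} + c.b.X has moves —c→ t1
  t1 = b.(rec X. (0 + 0)\{b,c,d} + c.b.X) has moves —b→ t0
Partition-refinement fixed point:
  B0 = {s0, s2, t0}
  B1 = {s1, t1}
s0 ∈ B0, t0 ∈ B0 → same block

bisimilar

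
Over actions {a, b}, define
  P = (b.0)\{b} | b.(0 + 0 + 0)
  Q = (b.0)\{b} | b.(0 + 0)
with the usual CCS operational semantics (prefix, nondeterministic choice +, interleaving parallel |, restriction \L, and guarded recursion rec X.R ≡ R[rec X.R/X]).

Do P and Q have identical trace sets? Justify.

Reachable graph of P (2 states):
  u0 = (b.0)\{b} | b.(0 + 0 + 0) → ··b··> u1
  u1 = (b.0)\{b} | (0 + 0 + 0) → ·
Reachable graph of Q (2 states):
  v0 = (b.0)\{b} | b.(0 + 0) → ··b··> v1
  v1 = (b.0)\{b} | (0 + 0) → ·
Partition-refinement fixed point:
  B0 = {u0, v0}
  B1 = {u1, v1}
u0 ∈ B0, v0 ∈ B0 → same block
Bisimilar ⇒ trace-equivalent.

traces(P) = traces(Q)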